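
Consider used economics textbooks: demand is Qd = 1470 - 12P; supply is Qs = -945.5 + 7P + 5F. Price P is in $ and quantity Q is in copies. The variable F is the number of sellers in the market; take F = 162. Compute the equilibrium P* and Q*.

With F = 162, supply is Qs = -135.5 + 7P.
Equating demand and supply, 1470 - 12P = -135.5 + 7P gives 19P = 1605.5, so P* = 84.5.
Then Q* = 1470 - 12(84.5) = 456.

P* = 84.5, Q* = 456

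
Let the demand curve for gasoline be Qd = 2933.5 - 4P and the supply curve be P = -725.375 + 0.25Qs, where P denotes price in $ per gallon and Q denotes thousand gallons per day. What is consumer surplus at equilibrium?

Consumer surplus = 1063975.78125

Inverting to quantity form: Qs = 2901.5 + 4P.
Equating demand and supply, 2933.5 - 4P = 2901.5 + 4P gives 8P = 32, so P* = 4.
Then Q* = 2933.5 - 4(4) = 2917.5.
Demand choke price (Qd = 0): P = 2933.5/4 = 733.375. Consumer surplus = ½ × (733.375 - 4) × 2917.5 = 1063975.78125.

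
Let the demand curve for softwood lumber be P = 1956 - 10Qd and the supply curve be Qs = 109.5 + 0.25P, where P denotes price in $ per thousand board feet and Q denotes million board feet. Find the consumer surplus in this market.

In direct form, Qd = 195.6 - 0.1P.
The market clears where 195.6 - 0.1P = 109.5 + 0.25P. Rearranging, 0.35P = 86.1, hence P* = 246.
From the demand curve, Q* = 195.6 - 0.1(246) = 171.
Demand choke price (Qd = 0): P = 195.6/0.1 = 1956. Consumer surplus = ½ × (1956 - 246) × 171 = 146205.

Consumer surplus = 146205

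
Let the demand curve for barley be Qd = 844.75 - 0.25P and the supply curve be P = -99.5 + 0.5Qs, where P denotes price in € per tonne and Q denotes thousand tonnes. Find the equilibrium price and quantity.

P* = 287, Q* = 773

Inverting to quantity form: Qs = 199 + 2P.
At equilibrium Qd = Qs, so 844.75 - 0.25P = 199 + 2P; collecting terms, 645.75 = 2.25P and P* = 287.
Substitute back: Q* = 844.75 - 0.25(287) = 773.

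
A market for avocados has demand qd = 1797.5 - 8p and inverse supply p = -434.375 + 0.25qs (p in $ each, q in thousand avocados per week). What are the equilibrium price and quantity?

p* = 5, q* = 1757.5

In direct form, qs = 1737.5 + 4p.
Equating demand and supply, 1797.5 - 8p = 1737.5 + 4p gives 12p = 60, so p* = 5.
Substitute back: q* = 1797.5 - 8(5) = 1757.5.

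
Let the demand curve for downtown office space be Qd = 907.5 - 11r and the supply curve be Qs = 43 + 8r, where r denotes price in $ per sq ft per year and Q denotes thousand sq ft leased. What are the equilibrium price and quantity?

r* = 45.5, Q* = 407

Set Qd = Qs: 907.5 - 11r = 43 + 8r, so 864.5 = 19r and r* = 45.5.
Then Q* = 907.5 - 11(45.5) = 407.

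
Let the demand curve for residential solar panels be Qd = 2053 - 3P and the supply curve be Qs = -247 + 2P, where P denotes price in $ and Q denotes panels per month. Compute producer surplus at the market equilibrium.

Producer surplus = 113232.25

Equating demand and supply, 2053 - 3P = -247 + 2P gives 5P = 2300, so P* = 460.
From the demand curve, Q* = 2053 - 3(460) = 673.
Supply choke price (Qs = 0): P = 123.5. Producer surplus = ½ × (460 - 123.5) × 673 = 113232.25.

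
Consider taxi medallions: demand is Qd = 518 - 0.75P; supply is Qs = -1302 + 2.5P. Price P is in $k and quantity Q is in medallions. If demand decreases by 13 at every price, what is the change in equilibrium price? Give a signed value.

Equating demand and supply, 518 - 0.75P = -1302 + 2.5P gives 3.25P = 1820, so P* = 560.
Then Q* = 518 - 0.75(560) = 98.
After the shift, demand is Qd = 505 - 0.75P.
The new intersection has 1807 = 3.25P, i.e. P = 556, Q = 88.
ΔP = 556 - 560 = -4.

ΔP = -4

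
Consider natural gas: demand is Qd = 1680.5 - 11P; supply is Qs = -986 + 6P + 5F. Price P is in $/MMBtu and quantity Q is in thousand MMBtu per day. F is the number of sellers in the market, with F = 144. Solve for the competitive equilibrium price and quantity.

P* = 114.5, Q* = 421

With F = 144, supply is Qs = -266 + 6P.
The market clears where 1680.5 - 11P = -266 + 6P. Rearranging, 17P = 1946.5, hence P* = 114.5.
From the demand curve, Q* = 1680.5 - 11(114.5) = 421.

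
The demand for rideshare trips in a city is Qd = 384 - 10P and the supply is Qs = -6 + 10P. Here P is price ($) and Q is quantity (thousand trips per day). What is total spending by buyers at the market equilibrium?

Set Qd = Qs: 384 - 10P = -6 + 10P, so 390 = 20P and P* = 19.5.
Then Q* = 384 - 10(19.5) = 189.
Total spending by buyers = P* × Q* = 19.5 × 189 = 3685.5.

Total spending by buyers = 3685.5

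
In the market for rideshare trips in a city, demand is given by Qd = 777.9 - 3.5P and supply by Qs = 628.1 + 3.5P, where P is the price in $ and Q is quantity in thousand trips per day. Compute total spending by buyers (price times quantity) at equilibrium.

Total spending by buyers = 15044.2

The market clears where 777.9 - 3.5P = 628.1 + 3.5P. Rearranging, 7P = 149.8, hence P* = 21.4.
Plugging P* into demand: Q* = 777.9 - 3.5(21.4) = 703.
Total spending by buyers = P* × Q* = 21.4 × 703 = 15044.2.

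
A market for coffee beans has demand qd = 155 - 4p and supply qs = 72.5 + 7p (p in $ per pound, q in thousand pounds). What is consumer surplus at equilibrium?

Set qd = qs: 155 - 4p = 72.5 + 7p, so 82.5 = 11p and p* = 7.5.
Plugging p* into demand: q* = 155 - 4(7.5) = 125.
Demand choke price (qd = 0): p = 155/4 = 38.75. Consumer surplus = ½ × (38.75 - 7.5) × 125 = 1953.125.

Consumer surplus = 1953.125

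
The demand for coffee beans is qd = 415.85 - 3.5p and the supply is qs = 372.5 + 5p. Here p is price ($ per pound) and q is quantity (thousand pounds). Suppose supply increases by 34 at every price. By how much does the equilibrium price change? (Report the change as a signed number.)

At equilibrium qd = qs, so 415.85 - 3.5p = 372.5 + 5p; collecting terms, 43.35 = 8.5p and p* = 5.1.
Substitute back: q* = 415.85 - 3.5(5.1) = 398.
After the shift, supply is qs = 406.5 + 5p.
The new intersection has 9.35 = 8.5p, i.e. p = 1.1, q = 412.
Δp = 1.1 - 5.1 = -4.

Δp = -4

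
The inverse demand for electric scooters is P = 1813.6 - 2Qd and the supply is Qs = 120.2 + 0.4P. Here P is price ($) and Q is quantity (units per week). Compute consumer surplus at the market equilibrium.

Inverting to quantity form: Qd = 906.8 - 0.5P.
At equilibrium Qd = Qs, so 906.8 - 0.5P = 120.2 + 0.4P; collecting terms, 786.6 = 0.9P and P* = 874.
Plugging P* into demand: Q* = 906.8 - 0.5(874) = 469.8.
Demand choke price (Qd = 0): P = 906.8/0.5 = 1813.6. Consumer surplus = ½ × (1813.6 - 874) × 469.8 = 220712.04.

Consumer surplus = 220712.04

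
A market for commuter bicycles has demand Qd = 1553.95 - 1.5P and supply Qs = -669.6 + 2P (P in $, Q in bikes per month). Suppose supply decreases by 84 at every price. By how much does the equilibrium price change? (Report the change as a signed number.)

ΔP = 24

Equating demand and supply, 1553.95 - 1.5P = -669.6 + 2P gives 3.5P = 2223.55, so P* = 635.3.
Then Q* = 1553.95 - 1.5(635.3) = 601.
After the shift, supply is Qs = -753.6 + 2P.
The new intersection has 2307.55 = 3.5P, i.e. P = 659.3, Q = 565.
ΔP = 659.3 - 635.3 = 24.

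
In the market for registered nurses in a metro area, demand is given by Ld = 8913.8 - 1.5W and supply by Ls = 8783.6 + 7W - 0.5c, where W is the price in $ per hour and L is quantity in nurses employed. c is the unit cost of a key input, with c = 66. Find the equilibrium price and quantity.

W* = 19.2, L* = 8885

With c = 66, supply is Ls = 8750.6 + 7W.
Equating demand and supply, 8913.8 - 1.5W = 8750.6 + 7W gives 8.5W = 163.2, so W* = 19.2.
From the demand curve, L* = 8913.8 - 1.5(19.2) = 8885.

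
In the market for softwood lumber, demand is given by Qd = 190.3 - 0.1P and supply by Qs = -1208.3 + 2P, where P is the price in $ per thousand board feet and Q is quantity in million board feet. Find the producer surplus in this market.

Producer surplus = 3825.4225

Set Qd = Qs: 190.3 - 0.1P = -1208.3 + 2P, so 1398.6 = 2.1P and P* = 666.
Then Q* = 190.3 - 0.1(666) = 123.7.
Supply choke price (Qs = 0): P = 604.15. Producer surplus = ½ × (666 - 604.15) × 123.7 = 3825.4225.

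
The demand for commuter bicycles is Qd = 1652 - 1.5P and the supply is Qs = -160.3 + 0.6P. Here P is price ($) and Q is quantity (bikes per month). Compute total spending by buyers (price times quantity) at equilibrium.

Set Qd = Qs: 1652 - 1.5P = -160.3 + 0.6P, so 1812.3 = 2.1P and P* = 863.
Substitute back: Q* = 1652 - 1.5(863) = 357.5.
Total spending by buyers = P* × Q* = 863 × 357.5 = 308522.5.

Total spending by buyers = 308522.5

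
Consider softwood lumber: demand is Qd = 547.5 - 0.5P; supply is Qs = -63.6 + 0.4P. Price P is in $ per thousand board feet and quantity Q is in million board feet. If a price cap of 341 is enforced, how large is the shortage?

With P fixed at 341, quantity demanded is 377 and quantity supplied is 72.8.
Shortage = Qd - Qs = 377 - 72.8 = 304.2.

Shortage = 304.2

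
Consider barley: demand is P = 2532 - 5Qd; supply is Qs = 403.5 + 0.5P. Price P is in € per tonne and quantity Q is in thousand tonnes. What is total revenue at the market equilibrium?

In direct form, Qd = 506.4 - 0.2P.
The market clears where 506.4 - 0.2P = 403.5 + 0.5P. Rearranging, 0.7P = 102.9, hence P* = 147.
Substitute back: Q* = 506.4 - 0.2(147) = 477.
Total revenue = P* × Q* = 147 × 477 = 70119.

Total revenue = 70119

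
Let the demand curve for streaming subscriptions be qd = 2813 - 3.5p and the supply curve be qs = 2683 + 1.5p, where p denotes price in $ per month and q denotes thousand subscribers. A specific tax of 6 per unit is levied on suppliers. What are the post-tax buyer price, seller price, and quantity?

p_b = 27.8, p_s = 21.8, q = 2715.7

Suppliers keep p_s = p_b - 6 per unit, so supply in terms of the buyer price is qs = 2674 + 1.5p_b.
Equate demand and the shifted supply: 2813 - 3.5p_b = 2674 + 1.5p_b, giving 5p_b = 139, so p_b = 27.8.
Then p_s = 27.8 - 6 = 21.8 and q = 2813 - 3.5(27.8) = 2715.7.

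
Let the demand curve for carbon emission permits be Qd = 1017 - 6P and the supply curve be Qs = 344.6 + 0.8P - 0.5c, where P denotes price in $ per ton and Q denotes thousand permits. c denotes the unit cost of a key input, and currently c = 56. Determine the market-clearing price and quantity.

P* = 103, Q* = 399

With c = 56, supply is Qs = 316.6 + 0.8P.
At equilibrium Qd = Qs, so 1017 - 6P = 316.6 + 0.8P; collecting terms, 700.4 = 6.8P and P* = 103.
Substitute back: Q* = 1017 - 6(103) = 399.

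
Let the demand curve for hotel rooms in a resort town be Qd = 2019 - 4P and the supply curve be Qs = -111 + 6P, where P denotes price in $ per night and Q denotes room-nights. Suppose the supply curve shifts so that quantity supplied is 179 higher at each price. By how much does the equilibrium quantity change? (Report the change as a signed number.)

Equating demand and supply, 2019 - 4P = -111 + 6P gives 10P = 2130, so P* = 213.
Then Q* = 2019 - 4(213) = 1167.
After the shift, supply is Qs = 68 + 6P.
Re-solving, 10P = 1951 gives P = 195.1 and Q = 1238.6.
ΔQ = 1238.6 - 1167 = 71.6.

ΔQ = 71.6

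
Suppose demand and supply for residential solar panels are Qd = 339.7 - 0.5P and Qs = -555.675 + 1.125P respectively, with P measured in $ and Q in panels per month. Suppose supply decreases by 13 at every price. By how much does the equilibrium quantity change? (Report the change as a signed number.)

The market clears where 339.7 - 0.5P = -555.675 + 1.125P. Rearranging, 1.625P = 895.375, hence P* = 551.
Substitute back: Q* = 339.7 - 0.5(551) = 64.2.
After the shift, supply is Qs = -568.675 + 1.125P.
New equilibrium: 908.375 = 1.625P, so P = 559 and Q = 60.2.
ΔQ = 60.2 - 64.2 = -4.

ΔQ = -4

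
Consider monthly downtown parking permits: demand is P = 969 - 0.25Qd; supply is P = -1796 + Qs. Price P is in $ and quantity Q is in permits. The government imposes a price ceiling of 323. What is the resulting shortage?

Shortage = 465

Solving each curve for Q: Qd = 3876 - 4P and Qs = 1796 + P.
At P = 323: Qd = 2584 and Qs = 2119.
Shortage = Qd - Qs = 2584 - 2119 = 465.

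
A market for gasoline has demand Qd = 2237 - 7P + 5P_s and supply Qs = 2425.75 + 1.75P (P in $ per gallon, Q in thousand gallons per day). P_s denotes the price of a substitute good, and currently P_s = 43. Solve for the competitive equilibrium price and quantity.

With P_s = 43, demand is Qd = 2452 - 7P.
At equilibrium Qd = Qs, so 2452 - 7P = 2425.75 + 1.75P; collecting terms, 26.25 = 8.75P and P* = 3.
From the demand curve, Q* = 2452 - 7(3) = 2431.

P* = 3, Q* = 2431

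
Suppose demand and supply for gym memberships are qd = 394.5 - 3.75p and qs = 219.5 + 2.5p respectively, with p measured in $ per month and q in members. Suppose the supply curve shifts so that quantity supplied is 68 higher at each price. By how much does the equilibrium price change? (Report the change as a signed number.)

Δp = -10.88

The market clears where 394.5 - 3.75p = 219.5 + 2.5p. Rearranging, 6.25p = 175, hence p* = 28.
From the demand curve, q* = 394.5 - 3.75(28) = 289.5.
After the shift, supply is qs = 287.5 + 2.5p.
New equilibrium: 107 = 6.25p, so p = 17.12 and q = 330.3.
Δp = 17.12 - 28 = -10.88.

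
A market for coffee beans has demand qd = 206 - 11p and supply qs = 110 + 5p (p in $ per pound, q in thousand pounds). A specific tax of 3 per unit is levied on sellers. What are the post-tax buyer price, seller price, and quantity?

Sellers keep p_s = p_b - 3 per unit, so supply in terms of the buyer price is qs = 95 + 5p_b.
Market clearing requires 206 - 11p_b = 95 + 5p_b; hence 111 = 16p_b and p_b = 6.9375.
Then p_s = 6.9375 - 3 = 3.9375 and q = 206 - 11(6.9375) = 129.6875.

p_b = 6.9375, p_s = 3.9375, q = 129.6875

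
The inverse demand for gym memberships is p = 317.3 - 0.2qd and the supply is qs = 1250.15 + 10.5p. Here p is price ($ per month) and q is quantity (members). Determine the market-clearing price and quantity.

In direct form, qd = 1586.5 - 5p.
At equilibrium qd = qs, so 1586.5 - 5p = 1250.15 + 10.5p; collecting terms, 336.35 = 15.5p and p* = 21.7.
Plugging p* into demand: q* = 1586.5 - 5(21.7) = 1478.

p* = 21.7, q* = 1478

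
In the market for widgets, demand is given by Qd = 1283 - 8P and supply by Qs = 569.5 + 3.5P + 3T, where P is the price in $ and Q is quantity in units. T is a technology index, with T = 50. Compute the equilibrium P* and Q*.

With T = 50, supply is Qs = 719.5 + 3.5P.
Set Qd = Qs: 1283 - 8P = 719.5 + 3.5P, so 563.5 = 11.5P and P* = 49.
From the demand curve, Q* = 1283 - 8(49) = 891.

P* = 49, Q* = 891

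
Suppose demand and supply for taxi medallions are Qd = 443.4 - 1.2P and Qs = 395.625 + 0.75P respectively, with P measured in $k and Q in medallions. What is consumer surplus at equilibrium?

Set Qd = Qs: 443.4 - 1.2P = 395.625 + 0.75P, so 47.775 = 1.95P and P* = 24.5.
Then Q* = 443.4 - 1.2(24.5) = 414.
Demand choke price (Qd = 0): P = 443.4/1.2 = 369.5. Consumer surplus = ½ × (369.5 - 24.5) × 414 = 71415.

Consumer surplus = 71415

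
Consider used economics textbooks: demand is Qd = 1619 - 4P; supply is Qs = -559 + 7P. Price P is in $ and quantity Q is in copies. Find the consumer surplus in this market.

Consumer surplus = 85491.125

Set Qd = Qs: 1619 - 4P = -559 + 7P, so 2178 = 11P and P* = 198.
Substitute back: Q* = 1619 - 4(198) = 827.
Demand choke price (Qd = 0): P = 1619/4 = 404.75. Consumer surplus = ½ × (404.75 - 198) × 827 = 85491.125.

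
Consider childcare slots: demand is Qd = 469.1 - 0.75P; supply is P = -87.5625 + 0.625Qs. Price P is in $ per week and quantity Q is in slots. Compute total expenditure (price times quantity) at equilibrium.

Total expenditure = 50974

Solving each curve for Q: Qs = 140.1 + 1.6P.
Equating demand and supply, 469.1 - 0.75P = 140.1 + 1.6P gives 2.35P = 329, so P* = 140.
Then Q* = 469.1 - 0.75(140) = 364.1.
Total expenditure = P* × Q* = 140 × 364.1 = 50974.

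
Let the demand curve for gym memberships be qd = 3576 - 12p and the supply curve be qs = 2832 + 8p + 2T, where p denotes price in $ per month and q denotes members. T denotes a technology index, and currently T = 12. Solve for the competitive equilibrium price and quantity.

With T = 12, supply is qs = 2856 + 8p.
Equating demand and supply, 3576 - 12p = 2856 + 8p gives 20p = 720, so p* = 36.
Then q* = 3576 - 12(36) = 3144.

p* = 36, q* = 3144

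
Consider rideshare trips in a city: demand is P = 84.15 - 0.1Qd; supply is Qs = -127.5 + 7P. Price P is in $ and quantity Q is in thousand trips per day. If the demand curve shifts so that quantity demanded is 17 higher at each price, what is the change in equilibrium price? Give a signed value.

ΔP = 1

Inverting to quantity form: Qd = 841.5 - 10P.
Set Qd = Qs: 841.5 - 10P = -127.5 + 7P, so 969 = 17P and P* = 57.
Then Q* = 841.5 - 10(57) = 271.5.
After the shift, demand is Qd = 858.5 - 10P.
New equilibrium: 986 = 17P, so P = 58 and Q = 278.5.
ΔP = 58 - 57 = 1.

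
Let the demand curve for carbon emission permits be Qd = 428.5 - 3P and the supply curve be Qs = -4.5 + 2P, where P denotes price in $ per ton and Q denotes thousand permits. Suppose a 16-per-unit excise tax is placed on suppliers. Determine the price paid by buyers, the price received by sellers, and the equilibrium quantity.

The tax drives a wedge P_b - P_s = 16. Substituting P_s = P_b - 16 into supply: Qs = -36.5 + 2P_b.
Market clearing requires 428.5 - 3P_b = -36.5 + 2P_b; hence 465 = 5P_b and P_b = 93.
So P_s = 77 and the quantity traded is Q = 428.5 - 3(93) = 149.5.

P_b = 93, P_s = 77, Q = 149.5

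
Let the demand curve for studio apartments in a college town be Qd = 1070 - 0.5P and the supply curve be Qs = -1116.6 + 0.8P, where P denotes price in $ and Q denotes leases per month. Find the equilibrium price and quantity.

P* = 1682, Q* = 229

Equating demand and supply, 1070 - 0.5P = -1116.6 + 0.8P gives 1.3P = 2186.6, so P* = 1682.
Plugging P* into demand: Q* = 1070 - 0.5(1682) = 229.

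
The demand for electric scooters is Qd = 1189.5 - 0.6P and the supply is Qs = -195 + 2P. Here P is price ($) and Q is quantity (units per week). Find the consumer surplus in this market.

Consumer surplus = 630750

Equating demand and supply, 1189.5 - 0.6P = -195 + 2P gives 2.6P = 1384.5, so P* = 532.5.
Substitute back: Q* = 1189.5 - 0.6(532.5) = 870.
Demand choke price (Qd = 0): P = 1189.5/0.6 = 1982.5. Consumer surplus = ½ × (1982.5 - 532.5) × 870 = 630750.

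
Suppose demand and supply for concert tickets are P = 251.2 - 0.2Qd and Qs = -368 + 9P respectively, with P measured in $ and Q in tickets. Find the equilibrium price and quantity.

P* = 116, Q* = 676

In direct form, Qd = 1256 - 5P.
Equating demand and supply, 1256 - 5P = -368 + 9P gives 14P = 1624, so P* = 116.
Then Q* = 1256 - 5(116) = 676.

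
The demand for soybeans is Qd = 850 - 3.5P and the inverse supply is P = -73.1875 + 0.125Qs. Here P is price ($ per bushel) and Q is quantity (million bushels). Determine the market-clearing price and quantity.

P* = 23, Q* = 769.5

Rewriting in direct form: Qs = 585.5 + 8P.
Equating demand and supply, 850 - 3.5P = 585.5 + 8P gives 11.5P = 264.5, so P* = 23.
Plugging P* into demand: Q* = 850 - 3.5(23) = 769.5.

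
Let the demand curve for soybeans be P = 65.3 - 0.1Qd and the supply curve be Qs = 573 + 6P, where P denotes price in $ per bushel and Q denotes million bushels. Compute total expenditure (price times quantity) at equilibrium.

Total expenditure = 3015

Solving each curve for Q: Qd = 653 - 10P.
Equating demand and supply, 653 - 10P = 573 + 6P gives 16P = 80, so P* = 5.
From the demand curve, Q* = 653 - 10(5) = 603.
Total expenditure = P* × Q* = 5 × 603 = 3015.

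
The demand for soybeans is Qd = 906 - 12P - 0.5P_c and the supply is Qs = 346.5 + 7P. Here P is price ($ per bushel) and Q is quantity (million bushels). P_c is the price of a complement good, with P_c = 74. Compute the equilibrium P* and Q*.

With P_c = 74, demand is Qd = 869 - 12P.
Equating demand and supply, 869 - 12P = 346.5 + 7P gives 19P = 522.5, so P* = 27.5.
Then Q* = 869 - 12(27.5) = 539.

P* = 27.5, Q* = 539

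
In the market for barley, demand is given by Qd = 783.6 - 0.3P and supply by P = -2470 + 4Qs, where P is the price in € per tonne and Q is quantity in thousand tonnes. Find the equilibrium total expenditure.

Total expenditure = 209286

Rewriting in direct form: Qs = 617.5 + 0.25P.
The market clears where 783.6 - 0.3P = 617.5 + 0.25P. Rearranging, 0.55P = 166.1, hence P* = 302.
From the demand curve, Q* = 783.6 - 0.3(302) = 693.
Total expenditure = P* × Q* = 302 × 693 = 209286.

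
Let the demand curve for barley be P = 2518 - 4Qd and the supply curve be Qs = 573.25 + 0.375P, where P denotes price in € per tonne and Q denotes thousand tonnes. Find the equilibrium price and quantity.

P* = 90, Q* = 607

Inverting to quantity form: Qd = 629.5 - 0.25P.
The market clears where 629.5 - 0.25P = 573.25 + 0.375P. Rearranging, 0.625P = 56.25, hence P* = 90.
From the demand curve, Q* = 629.5 - 0.25(90) = 607.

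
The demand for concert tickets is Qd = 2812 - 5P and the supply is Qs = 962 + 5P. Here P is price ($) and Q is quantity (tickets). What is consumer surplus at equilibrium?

Equating demand and supply, 2812 - 5P = 962 + 5P gives 10P = 1850, so P* = 185.
Then Q* = 2812 - 5(185) = 1887.
Demand choke price (Qd = 0): P = 2812/5 = 562.4. Consumer surplus = ½ × (562.4 - 185) × 1887 = 356076.9.

Consumer surplus = 356076.9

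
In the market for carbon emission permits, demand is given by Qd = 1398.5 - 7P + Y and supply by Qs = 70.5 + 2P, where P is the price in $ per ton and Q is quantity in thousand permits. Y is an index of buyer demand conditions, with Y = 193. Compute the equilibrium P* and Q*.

P* = 169, Q* = 408.5

With Y = 193, demand is Qd = 1591.5 - 7P.
At equilibrium Qd = Qs, so 1591.5 - 7P = 70.5 + 2P; collecting terms, 1521 = 9P and P* = 169.
Substitute back: Q* = 1591.5 - 7(169) = 408.5.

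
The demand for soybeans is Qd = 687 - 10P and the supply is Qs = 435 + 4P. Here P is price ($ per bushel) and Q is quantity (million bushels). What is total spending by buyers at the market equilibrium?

The market clears where 687 - 10P = 435 + 4P. Rearranging, 14P = 252, hence P* = 18.
Plugging P* into demand: Q* = 687 - 10(18) = 507.
Total spending by buyers = P* × Q* = 18 × 507 = 9126.

Total spending by buyers = 9126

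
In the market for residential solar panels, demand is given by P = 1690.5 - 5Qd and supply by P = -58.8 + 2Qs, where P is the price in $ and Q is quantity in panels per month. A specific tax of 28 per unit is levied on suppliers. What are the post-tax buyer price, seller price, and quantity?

P_b = 461, P_s = 433, Q = 245.9

Inverting to quantity form: Qd = 338.1 - 0.2P and Qs = 29.4 + 0.5P.
With a tax of 28 on suppliers, they supply based on the net price P_s = P_b - 28, so Qs = 15.4 + 0.5P_b.
Equate demand and the shifted supply: 338.1 - 0.2P_b = 15.4 + 0.5P_b, giving 0.7P_b = 322.7, so P_b = 461.
So P_s = 433 and the quantity traded is Q = 338.1 - 0.2(461) = 245.9.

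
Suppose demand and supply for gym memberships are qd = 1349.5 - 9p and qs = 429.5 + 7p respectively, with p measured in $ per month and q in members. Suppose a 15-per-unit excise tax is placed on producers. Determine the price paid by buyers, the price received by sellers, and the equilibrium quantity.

p_b = 64.0625, p_s = 49.0625, q = 772.9375

The tax drives a wedge p_b - p_s = 15. Substituting p_s = p_b - 15 into supply: qs = 324.5 + 7p_b.
Market clearing requires 1349.5 - 9p_b = 324.5 + 7p_b; hence 1025 = 16p_b and p_b = 64.0625.
So p_s = 49.0625 and the quantity traded is q = 1349.5 - 9(64.0625) = 772.9375.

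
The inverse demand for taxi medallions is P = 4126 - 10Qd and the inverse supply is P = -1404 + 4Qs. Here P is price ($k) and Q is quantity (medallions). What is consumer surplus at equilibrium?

Consumer surplus = 780125

Solving each curve for Q: Qd = 412.6 - 0.1P and Qs = 351 + 0.25P.
Set Qd = Qs: 412.6 - 0.1P = 351 + 0.25P, so 61.6 = 0.35P and P* = 176.
From the demand curve, Q* = 412.6 - 0.1(176) = 395.
Demand choke price (Qd = 0): P = 412.6/0.1 = 4126. Consumer surplus = ½ × (4126 - 176) × 395 = 780125.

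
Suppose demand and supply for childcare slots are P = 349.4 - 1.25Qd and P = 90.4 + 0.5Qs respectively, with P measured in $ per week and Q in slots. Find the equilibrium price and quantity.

P* = 164.4, Q* = 148

In direct form, Qd = 279.52 - 0.8P and Qs = -180.8 + 2P.
At equilibrium Qd = Qs, so 279.52 - 0.8P = -180.8 + 2P; collecting terms, 460.32 = 2.8P and P* = 164.4.
From the demand curve, Q* = 279.52 - 0.8(164.4) = 148.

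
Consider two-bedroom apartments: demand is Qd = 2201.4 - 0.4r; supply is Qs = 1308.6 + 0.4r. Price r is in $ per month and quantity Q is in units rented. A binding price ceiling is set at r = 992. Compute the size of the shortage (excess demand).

With r fixed at 992, quantity demanded is 1804.6 and quantity supplied is 1705.4.
Shortage = Qd - Qs = 1804.6 - 1705.4 = 99.2.

Shortage = 99.2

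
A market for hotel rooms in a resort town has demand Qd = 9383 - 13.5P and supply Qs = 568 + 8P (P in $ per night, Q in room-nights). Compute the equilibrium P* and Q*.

P* = 410, Q* = 3848

Equating demand and supply, 9383 - 13.5P = 568 + 8P gives 21.5P = 8815, so P* = 410.
Plugging P* into demand: Q* = 9383 - 13.5(410) = 3848.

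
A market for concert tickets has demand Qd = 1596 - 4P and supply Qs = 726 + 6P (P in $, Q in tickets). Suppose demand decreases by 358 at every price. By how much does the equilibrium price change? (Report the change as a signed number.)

At equilibrium Qd = Qs, so 1596 - 4P = 726 + 6P; collecting terms, 870 = 10P and P* = 87.
Then Q* = 1596 - 4(87) = 1248.
After the shift, demand is Qd = 1238 - 4P.
The new intersection has 512 = 10P, i.e. P = 51.2, Q = 1033.2.
ΔP = 51.2 - 87 = -35.8.

ΔP = -35.8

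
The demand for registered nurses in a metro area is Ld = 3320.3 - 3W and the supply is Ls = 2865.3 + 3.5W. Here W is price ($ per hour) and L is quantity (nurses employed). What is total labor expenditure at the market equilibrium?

Equating demand and supply, 3320.3 - 3W = 2865.3 + 3.5W gives 6.5W = 455, so W* = 70.
Substitute back: L* = 3320.3 - 3(70) = 3110.3.
Total labor expenditure = W* × L* = 70 × 3110.3 = 217721.

Total labor expenditure = 217721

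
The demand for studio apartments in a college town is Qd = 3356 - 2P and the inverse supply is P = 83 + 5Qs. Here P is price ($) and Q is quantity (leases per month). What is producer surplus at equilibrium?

Producer surplus = 210250

In direct form, Qs = -16.6 + 0.2P.
Set Qd = Qs: 3356 - 2P = -16.6 + 0.2P, so 3372.6 = 2.2P and P* = 1533.
Then Q* = 3356 - 2(1533) = 290.
Supply choke price (Qs = 0): P = 83. Producer surplus = ½ × (1533 - 83) × 290 = 210250.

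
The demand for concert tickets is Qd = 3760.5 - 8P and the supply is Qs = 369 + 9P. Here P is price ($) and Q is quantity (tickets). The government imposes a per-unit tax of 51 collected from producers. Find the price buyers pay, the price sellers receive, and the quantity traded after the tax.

The tax drives a wedge P_b - P_s = 51. Substituting P_s = P_b - 51 into supply: Qs = -90 + 9P_b.
Market clearing requires 3760.5 - 8P_b = -90 + 9P_b; hence 3850.5 = 17P_b and P_b = 226.5.
So P_s = 175.5 and the quantity traded is Q = 3760.5 - 8(226.5) = 1948.5.

P_b = 226.5, P_s = 175.5, Q = 1948.5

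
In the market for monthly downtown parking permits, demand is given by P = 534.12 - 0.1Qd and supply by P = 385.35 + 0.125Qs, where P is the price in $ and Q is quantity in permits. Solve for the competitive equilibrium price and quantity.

Inverting to quantity form: Qd = 5341.2 - 10P and Qs = -3082.8 + 8P.
Set Qd = Qs: 5341.2 - 10P = -3082.8 + 8P, so 8424 = 18P and P* = 468.
Substitute back: Q* = 5341.2 - 10(468) = 661.2.

P* = 468, Q* = 661.2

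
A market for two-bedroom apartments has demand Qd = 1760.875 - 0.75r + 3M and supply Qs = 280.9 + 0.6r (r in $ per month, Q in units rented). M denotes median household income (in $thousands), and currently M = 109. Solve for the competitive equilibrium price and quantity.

r* = 1338.5, Q* = 1084

With M = 109, demand is Qd = 2087.875 - 0.75r.
At equilibrium Qd = Qs, so 2087.875 - 0.75r = 280.9 + 0.6r; collecting terms, 1806.975 = 1.35r and r* = 1338.5.
Substitute back: Q* = 2087.875 - 0.75(1338.5) = 1084.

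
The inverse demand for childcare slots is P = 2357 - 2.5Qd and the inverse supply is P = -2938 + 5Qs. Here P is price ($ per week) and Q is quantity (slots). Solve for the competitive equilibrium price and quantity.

P* = 592, Q* = 706

Rewriting in direct form: Qd = 942.8 - 0.4P and Qs = 587.6 + 0.2P.
Equating demand and supply, 942.8 - 0.4P = 587.6 + 0.2P gives 0.6P = 355.2, so P* = 592.
From the demand curve, Q* = 942.8 - 0.4(592) = 706.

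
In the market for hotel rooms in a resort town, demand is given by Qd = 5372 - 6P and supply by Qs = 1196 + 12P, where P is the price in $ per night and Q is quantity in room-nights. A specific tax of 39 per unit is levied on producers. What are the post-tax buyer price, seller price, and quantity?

P_b = 258, P_s = 219, Q = 3824

Producers keep P_s = P_b - 39 per unit, so supply in terms of the buyer price is Qs = 728 + 12P_b.
Equate demand and the shifted supply: 5372 - 6P_b = 728 + 12P_b, giving 18P_b = 4644, so P_b = 258.
So P_s = 219 and the quantity traded is Q = 5372 - 6(258) = 3824.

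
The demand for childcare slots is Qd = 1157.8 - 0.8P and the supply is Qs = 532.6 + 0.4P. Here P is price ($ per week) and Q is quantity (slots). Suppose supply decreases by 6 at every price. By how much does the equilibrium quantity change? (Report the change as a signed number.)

Set Qd = Qs: 1157.8 - 0.8P = 532.6 + 0.4P, so 625.2 = 1.2P and P* = 521.
From the demand curve, Q* = 1157.8 - 0.8(521) = 741.
After the shift, supply is Qs = 526.6 + 0.4P.
The new intersection has 631.2 = 1.2P, i.e. P = 526, Q = 737.
ΔQ = 737 - 741 = -4.

ΔQ = -4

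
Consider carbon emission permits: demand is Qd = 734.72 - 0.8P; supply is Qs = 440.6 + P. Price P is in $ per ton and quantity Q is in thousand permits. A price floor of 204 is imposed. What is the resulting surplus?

Evaluating both curves at the floor price 204 gives Qd = 571.52, Qs = 644.6.
Surplus = Qs - Qd = 644.6 - 571.52 = 73.08.

Surplus = 73.08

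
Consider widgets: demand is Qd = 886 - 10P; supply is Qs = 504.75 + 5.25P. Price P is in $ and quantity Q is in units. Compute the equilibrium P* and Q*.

Set Qd = Qs: 886 - 10P = 504.75 + 5.25P, so 381.25 = 15.25P and P* = 25.
Plugging P* into demand: Q* = 886 - 10(25) = 636.

P* = 25, Q* = 636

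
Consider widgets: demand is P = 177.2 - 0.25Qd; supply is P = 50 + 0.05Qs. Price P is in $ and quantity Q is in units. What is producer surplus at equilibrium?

Producer surplus = 4494.4

In direct form, Qd = 708.8 - 4P and Qs = -1000 + 20P.
Set Qd = Qs: 708.8 - 4P = -1000 + 20P, so 1708.8 = 24P and P* = 71.2.
From the demand curve, Q* = 708.8 - 4(71.2) = 424.
Supply choke price (Qs = 0): P = 50. Producer surplus = ½ × (71.2 - 50) × 424 = 4494.4.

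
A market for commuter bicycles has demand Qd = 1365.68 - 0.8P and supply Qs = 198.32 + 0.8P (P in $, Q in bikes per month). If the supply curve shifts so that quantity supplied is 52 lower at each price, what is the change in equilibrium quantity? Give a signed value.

Set Qd = Qs: 1365.68 - 0.8P = 198.32 + 0.8P, so 1167.36 = 1.6P and P* = 729.6.
From the demand curve, Q* = 1365.68 - 0.8(729.6) = 782.
After the shift, supply is Qs = 146.32 + 0.8P.
The new intersection has 1219.36 = 1.6P, i.e. P = 762.1, Q = 756.
ΔQ = 756 - 782 = -26.

ΔQ = -26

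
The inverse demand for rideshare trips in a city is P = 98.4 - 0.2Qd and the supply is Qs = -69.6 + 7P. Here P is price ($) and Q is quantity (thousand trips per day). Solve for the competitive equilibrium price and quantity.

P* = 46.8, Q* = 258

Inverting to quantity form: Qd = 492 - 5P.
At equilibrium Qd = Qs, so 492 - 5P = -69.6 + 7P; collecting terms, 561.6 = 12P and P* = 46.8.
Plugging P* into demand: Q* = 492 - 5(46.8) = 258.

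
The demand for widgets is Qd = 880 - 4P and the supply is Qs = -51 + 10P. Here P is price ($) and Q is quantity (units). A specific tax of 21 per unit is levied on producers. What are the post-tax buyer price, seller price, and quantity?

With a tax of 21 on producers, they supply based on the net price P_s = P_b - 21, so Qs = -261 + 10P_b.
Market clearing requires 880 - 4P_b = -261 + 10P_b; hence 1141 = 14P_b and P_b = 81.5.
Then P_s = 81.5 - 21 = 60.5 and Q = 880 - 4(81.5) = 554.

P_b = 81.5, P_s = 60.5, Q = 554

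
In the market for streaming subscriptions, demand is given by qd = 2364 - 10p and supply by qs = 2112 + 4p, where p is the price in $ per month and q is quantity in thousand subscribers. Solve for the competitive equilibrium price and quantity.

p* = 18, q* = 2184

Equating demand and supply, 2364 - 10p = 2112 + 4p gives 14p = 252, so p* = 18.
Then q* = 2364 - 10(18) = 2184.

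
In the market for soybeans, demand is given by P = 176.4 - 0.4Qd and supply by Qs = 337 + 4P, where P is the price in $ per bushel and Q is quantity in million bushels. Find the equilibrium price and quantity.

P* = 16, Q* = 401

In direct form, Qd = 441 - 2.5P.
At equilibrium Qd = Qs, so 441 - 2.5P = 337 + 4P; collecting terms, 104 = 6.5P and P* = 16.
Substitute back: Q* = 441 - 2.5(16) = 401.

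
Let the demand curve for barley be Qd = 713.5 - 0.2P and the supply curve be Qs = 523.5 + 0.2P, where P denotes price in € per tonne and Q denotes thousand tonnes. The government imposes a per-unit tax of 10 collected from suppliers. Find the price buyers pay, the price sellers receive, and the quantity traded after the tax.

P_b = 480, P_s = 470, Q = 617.5

The tax drives a wedge P_b - P_s = 10. Substituting P_s = P_b - 10 into supply: Qs = 521.5 + 0.2P_b.
Market clearing requires 713.5 - 0.2P_b = 521.5 + 0.2P_b; hence 192 = 0.4P_b and P_b = 480.
Then P_s = 480 - 10 = 470 and Q = 713.5 - 0.2(480) = 617.5.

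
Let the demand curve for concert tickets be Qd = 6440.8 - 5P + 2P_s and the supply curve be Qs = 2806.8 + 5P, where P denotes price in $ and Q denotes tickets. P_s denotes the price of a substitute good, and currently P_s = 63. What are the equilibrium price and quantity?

P* = 376, Q* = 4686.8

With P_s = 63, demand is Qd = 6566.8 - 5P.
Equating demand and supply, 6566.8 - 5P = 2806.8 + 5P gives 10P = 3760, so P* = 376.
Plugging P* into demand: Q* = 6566.8 - 5(376) = 4686.8.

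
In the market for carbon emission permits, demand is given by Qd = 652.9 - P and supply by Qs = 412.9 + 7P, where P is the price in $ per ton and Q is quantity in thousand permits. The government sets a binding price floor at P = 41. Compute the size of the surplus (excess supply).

Surplus = 88

At P = 41: Qd = 611.9 and Qs = 699.9.
Surplus = Qs - Qd = 699.9 - 611.9 = 88.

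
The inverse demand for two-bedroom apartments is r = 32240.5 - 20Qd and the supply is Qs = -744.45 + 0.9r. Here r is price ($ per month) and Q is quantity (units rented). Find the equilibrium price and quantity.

r* = 2480.5, Q* = 1488

Solving each curve for Q: Qd = 1612.025 - 0.05r.
Set Qd = Qs: 1612.025 - 0.05r = -744.45 + 0.9r, so 2356.475 = 0.95r and r* = 2480.5.
Substitute back: Q* = 1612.025 - 0.05(2480.5) = 1488.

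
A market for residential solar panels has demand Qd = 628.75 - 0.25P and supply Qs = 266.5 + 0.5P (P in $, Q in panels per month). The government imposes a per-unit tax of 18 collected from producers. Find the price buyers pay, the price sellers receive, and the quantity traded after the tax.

The tax drives a wedge P_b - P_s = 18. Substituting P_s = P_b - 18 into supply: Qs = 257.5 + 0.5P_b.
Market clearing requires 628.75 - 0.25P_b = 257.5 + 0.5P_b; hence 371.25 = 0.75P_b and P_b = 495.
So P_s = 477 and the quantity traded is Q = 628.75 - 0.25(495) = 505.

P_b = 495, P_s = 477, Q = 505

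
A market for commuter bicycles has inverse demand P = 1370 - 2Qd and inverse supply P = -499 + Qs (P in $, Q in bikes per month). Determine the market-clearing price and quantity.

P* = 124, Q* = 623

Inverting to quantity form: Qd = 685 - 0.5P and Qs = 499 + P.
Equating demand and supply, 685 - 0.5P = 499 + P gives 1.5P = 186, so P* = 124.
Then Q* = 685 - 0.5(124) = 623.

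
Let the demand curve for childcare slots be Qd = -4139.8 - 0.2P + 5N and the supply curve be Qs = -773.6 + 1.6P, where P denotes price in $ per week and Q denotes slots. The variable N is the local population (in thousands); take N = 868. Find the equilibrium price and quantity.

P* = 541, Q* = 92

With N = 868, demand is Qd = 200.2 - 0.2P.
Equating demand and supply, 200.2 - 0.2P = -773.6 + 1.6P gives 1.8P = 973.8, so P* = 541.
From the demand curve, Q* = 200.2 - 0.2(541) = 92.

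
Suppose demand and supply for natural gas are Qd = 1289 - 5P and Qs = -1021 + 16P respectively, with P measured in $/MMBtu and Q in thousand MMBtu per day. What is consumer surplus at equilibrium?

Consumer surplus = 54612.1

Set Qd = Qs: 1289 - 5P = -1021 + 16P, so 2310 = 21P and P* = 110.
Substitute back: Q* = 1289 - 5(110) = 739.
Demand choke price (Qd = 0): P = 1289/5 = 257.8. Consumer surplus = ½ × (257.8 - 110) × 739 = 54612.1.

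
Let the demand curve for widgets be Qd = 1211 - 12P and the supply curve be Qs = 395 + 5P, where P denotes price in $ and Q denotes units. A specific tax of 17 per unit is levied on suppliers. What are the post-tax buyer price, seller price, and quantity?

P_b = 53, P_s = 36, Q = 575

Suppliers keep P_s = P_b - 17 per unit, so supply in terms of the buyer price is Qs = 310 + 5P_b.
Market clearing requires 1211 - 12P_b = 310 + 5P_b; hence 901 = 17P_b and P_b = 53.
So P_s = 36 and the quantity traded is Q = 1211 - 12(53) = 575.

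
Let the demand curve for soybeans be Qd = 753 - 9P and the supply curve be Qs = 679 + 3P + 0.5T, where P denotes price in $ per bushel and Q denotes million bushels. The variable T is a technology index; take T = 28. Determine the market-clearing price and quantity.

With T = 28, supply is Qs = 693 + 3P.
The market clears where 753 - 9P = 693 + 3P. Rearranging, 12P = 60, hence P* = 5.
Plugging P* into demand: Q* = 753 - 9(5) = 708.

P* = 5, Q* = 708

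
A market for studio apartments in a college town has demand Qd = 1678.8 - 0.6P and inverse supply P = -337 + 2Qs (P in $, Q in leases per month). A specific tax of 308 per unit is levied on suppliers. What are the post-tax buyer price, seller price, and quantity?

Rewriting in direct form: Qs = 168.5 + 0.5P.
Suppliers keep P_s = P_b - 308 per unit, so supply in terms of the buyer price is Qs = 14.5 + 0.5P_b.
Market clearing requires 1678.8 - 0.6P_b = 14.5 + 0.5P_b; hence 1664.3 = 1.1P_b and P_b = 1513.
Then P_s = 1513 - 308 = 1205 and Q = 1678.8 - 0.6(1513) = 771.

P_b = 1513, P_s = 1205, Q = 771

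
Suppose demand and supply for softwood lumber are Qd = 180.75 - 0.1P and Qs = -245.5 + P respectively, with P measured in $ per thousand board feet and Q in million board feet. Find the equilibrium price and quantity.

Set Qd = Qs: 180.75 - 0.1P = -245.5 + P, so 426.25 = 1.1P and P* = 387.5.
Then Q* = 180.75 - 0.1(387.5) = 142.

P* = 387.5, Q* = 142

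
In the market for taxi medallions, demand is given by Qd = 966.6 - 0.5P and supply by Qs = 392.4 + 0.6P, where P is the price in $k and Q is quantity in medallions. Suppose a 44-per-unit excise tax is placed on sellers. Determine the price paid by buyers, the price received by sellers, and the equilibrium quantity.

With a tax of 44 on sellers, they supply based on the net price P_s = P_b - 44, so Qs = 366 + 0.6P_b.
Set Qd = Qs: 966.6 - 0.5P_b = 366 + 0.6P_b, so 600.6 = 1.1P_b and P_b = 546.
So P_s = 502 and the quantity traded is Q = 966.6 - 0.5(546) = 693.6.

P_b = 546, P_s = 502, Q = 693.6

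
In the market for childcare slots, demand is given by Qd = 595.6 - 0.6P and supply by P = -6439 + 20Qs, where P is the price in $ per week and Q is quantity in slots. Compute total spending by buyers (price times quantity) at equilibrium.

Total spending by buyers = 144403

Solving each curve for Q: Qs = 321.95 + 0.05P.
At equilibrium Qd = Qs, so 595.6 - 0.6P = 321.95 + 0.05P; collecting terms, 273.65 = 0.65P and P* = 421.
Then Q* = 595.6 - 0.6(421) = 343.
Total spending by buyers = P* × Q* = 421 × 343 = 144403.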